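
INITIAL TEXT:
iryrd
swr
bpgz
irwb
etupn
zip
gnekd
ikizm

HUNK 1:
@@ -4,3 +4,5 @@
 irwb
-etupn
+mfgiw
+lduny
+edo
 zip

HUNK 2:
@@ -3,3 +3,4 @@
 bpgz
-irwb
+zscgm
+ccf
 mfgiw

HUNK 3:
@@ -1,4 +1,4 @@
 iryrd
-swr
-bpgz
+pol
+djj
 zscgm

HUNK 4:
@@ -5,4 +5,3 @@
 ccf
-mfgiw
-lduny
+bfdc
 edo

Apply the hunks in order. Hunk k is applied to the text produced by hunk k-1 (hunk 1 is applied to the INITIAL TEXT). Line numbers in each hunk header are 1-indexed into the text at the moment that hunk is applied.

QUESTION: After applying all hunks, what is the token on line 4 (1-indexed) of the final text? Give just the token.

Hunk 1: at line 4 remove [etupn] add [mfgiw,lduny,edo] -> 10 lines: iryrd swr bpgz irwb mfgiw lduny edo zip gnekd ikizm
Hunk 2: at line 3 remove [irwb] add [zscgm,ccf] -> 11 lines: iryrd swr bpgz zscgm ccf mfgiw lduny edo zip gnekd ikizm
Hunk 3: at line 1 remove [swr,bpgz] add [pol,djj] -> 11 lines: iryrd pol djj zscgm ccf mfgiw lduny edo zip gnekd ikizm
Hunk 4: at line 5 remove [mfgiw,lduny] add [bfdc] -> 10 lines: iryrd pol djj zscgm ccf bfdc edo zip gnekd ikizm
Final line 4: zscgm

Answer: zscgm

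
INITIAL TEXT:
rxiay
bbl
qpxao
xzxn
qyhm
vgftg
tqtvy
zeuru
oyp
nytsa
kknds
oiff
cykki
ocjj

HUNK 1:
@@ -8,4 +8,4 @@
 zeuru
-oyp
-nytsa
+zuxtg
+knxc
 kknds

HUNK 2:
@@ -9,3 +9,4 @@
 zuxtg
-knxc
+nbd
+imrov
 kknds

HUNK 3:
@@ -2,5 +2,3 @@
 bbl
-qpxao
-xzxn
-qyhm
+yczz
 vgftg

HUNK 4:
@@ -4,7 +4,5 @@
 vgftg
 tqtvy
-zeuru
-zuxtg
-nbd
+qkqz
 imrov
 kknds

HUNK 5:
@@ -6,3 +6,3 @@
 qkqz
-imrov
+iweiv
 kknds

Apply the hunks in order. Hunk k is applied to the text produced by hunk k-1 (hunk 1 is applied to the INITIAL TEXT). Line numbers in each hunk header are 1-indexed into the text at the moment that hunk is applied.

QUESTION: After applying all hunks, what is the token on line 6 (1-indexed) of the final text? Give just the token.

Hunk 1: at line 8 remove [oyp,nytsa] add [zuxtg,knxc] -> 14 lines: rxiay bbl qpxao xzxn qyhm vgftg tqtvy zeuru zuxtg knxc kknds oiff cykki ocjj
Hunk 2: at line 9 remove [knxc] add [nbd,imrov] -> 15 lines: rxiay bbl qpxao xzxn qyhm vgftg tqtvy zeuru zuxtg nbd imrov kknds oiff cykki ocjj
Hunk 3: at line 2 remove [qpxao,xzxn,qyhm] add [yczz] -> 13 lines: rxiay bbl yczz vgftg tqtvy zeuru zuxtg nbd imrov kknds oiff cykki ocjj
Hunk 4: at line 4 remove [zeuru,zuxtg,nbd] add [qkqz] -> 11 lines: rxiay bbl yczz vgftg tqtvy qkqz imrov kknds oiff cykki ocjj
Hunk 5: at line 6 remove [imrov] add [iweiv] -> 11 lines: rxiay bbl yczz vgftg tqtvy qkqz iweiv kknds oiff cykki ocjj
Final line 6: qkqz

Answer: qkqz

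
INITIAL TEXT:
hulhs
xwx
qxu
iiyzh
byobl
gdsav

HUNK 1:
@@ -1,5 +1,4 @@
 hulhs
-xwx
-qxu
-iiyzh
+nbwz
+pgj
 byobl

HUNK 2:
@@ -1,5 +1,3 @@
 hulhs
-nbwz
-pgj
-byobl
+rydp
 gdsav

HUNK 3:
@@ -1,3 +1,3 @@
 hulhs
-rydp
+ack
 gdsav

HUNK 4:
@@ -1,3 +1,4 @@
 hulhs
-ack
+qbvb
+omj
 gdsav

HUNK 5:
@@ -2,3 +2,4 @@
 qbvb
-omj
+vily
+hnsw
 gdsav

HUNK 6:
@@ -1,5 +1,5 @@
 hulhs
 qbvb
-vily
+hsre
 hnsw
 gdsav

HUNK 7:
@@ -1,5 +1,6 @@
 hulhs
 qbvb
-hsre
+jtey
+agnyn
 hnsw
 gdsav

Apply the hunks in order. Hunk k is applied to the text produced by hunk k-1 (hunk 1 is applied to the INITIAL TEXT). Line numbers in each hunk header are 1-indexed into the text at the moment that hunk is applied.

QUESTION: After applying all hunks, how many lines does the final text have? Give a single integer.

Answer: 6

Derivation:
Hunk 1: at line 1 remove [xwx,qxu,iiyzh] add [nbwz,pgj] -> 5 lines: hulhs nbwz pgj byobl gdsav
Hunk 2: at line 1 remove [nbwz,pgj,byobl] add [rydp] -> 3 lines: hulhs rydp gdsav
Hunk 3: at line 1 remove [rydp] add [ack] -> 3 lines: hulhs ack gdsav
Hunk 4: at line 1 remove [ack] add [qbvb,omj] -> 4 lines: hulhs qbvb omj gdsav
Hunk 5: at line 2 remove [omj] add [vily,hnsw] -> 5 lines: hulhs qbvb vily hnsw gdsav
Hunk 6: at line 1 remove [vily] add [hsre] -> 5 lines: hulhs qbvb hsre hnsw gdsav
Hunk 7: at line 1 remove [hsre] add [jtey,agnyn] -> 6 lines: hulhs qbvb jtey agnyn hnsw gdsav
Final line count: 6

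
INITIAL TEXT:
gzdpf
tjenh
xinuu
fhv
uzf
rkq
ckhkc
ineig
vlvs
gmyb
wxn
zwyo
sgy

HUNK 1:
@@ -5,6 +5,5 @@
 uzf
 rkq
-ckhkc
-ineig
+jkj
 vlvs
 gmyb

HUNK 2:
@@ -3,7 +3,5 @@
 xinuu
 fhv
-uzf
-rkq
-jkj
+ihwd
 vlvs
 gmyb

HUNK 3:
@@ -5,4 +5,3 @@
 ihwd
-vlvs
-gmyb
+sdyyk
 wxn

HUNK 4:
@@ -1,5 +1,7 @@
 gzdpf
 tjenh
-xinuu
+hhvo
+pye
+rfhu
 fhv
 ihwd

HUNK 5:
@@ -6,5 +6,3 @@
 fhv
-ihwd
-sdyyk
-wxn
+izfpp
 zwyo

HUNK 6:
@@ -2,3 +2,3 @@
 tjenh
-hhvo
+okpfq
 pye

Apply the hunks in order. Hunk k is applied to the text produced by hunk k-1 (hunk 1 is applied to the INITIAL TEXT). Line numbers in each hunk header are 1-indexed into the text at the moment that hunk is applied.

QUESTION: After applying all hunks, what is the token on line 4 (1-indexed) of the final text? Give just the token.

Hunk 1: at line 5 remove [ckhkc,ineig] add [jkj] -> 12 lines: gzdpf tjenh xinuu fhv uzf rkq jkj vlvs gmyb wxn zwyo sgy
Hunk 2: at line 3 remove [uzf,rkq,jkj] add [ihwd] -> 10 lines: gzdpf tjenh xinuu fhv ihwd vlvs gmyb wxn zwyo sgy
Hunk 3: at line 5 remove [vlvs,gmyb] add [sdyyk] -> 9 lines: gzdpf tjenh xinuu fhv ihwd sdyyk wxn zwyo sgy
Hunk 4: at line 1 remove [xinuu] add [hhvo,pye,rfhu] -> 11 lines: gzdpf tjenh hhvo pye rfhu fhv ihwd sdyyk wxn zwyo sgy
Hunk 5: at line 6 remove [ihwd,sdyyk,wxn] add [izfpp] -> 9 lines: gzdpf tjenh hhvo pye rfhu fhv izfpp zwyo sgy
Hunk 6: at line 2 remove [hhvo] add [okpfq] -> 9 lines: gzdpf tjenh okpfq pye rfhu fhv izfpp zwyo sgy
Final line 4: pye

Answer: pye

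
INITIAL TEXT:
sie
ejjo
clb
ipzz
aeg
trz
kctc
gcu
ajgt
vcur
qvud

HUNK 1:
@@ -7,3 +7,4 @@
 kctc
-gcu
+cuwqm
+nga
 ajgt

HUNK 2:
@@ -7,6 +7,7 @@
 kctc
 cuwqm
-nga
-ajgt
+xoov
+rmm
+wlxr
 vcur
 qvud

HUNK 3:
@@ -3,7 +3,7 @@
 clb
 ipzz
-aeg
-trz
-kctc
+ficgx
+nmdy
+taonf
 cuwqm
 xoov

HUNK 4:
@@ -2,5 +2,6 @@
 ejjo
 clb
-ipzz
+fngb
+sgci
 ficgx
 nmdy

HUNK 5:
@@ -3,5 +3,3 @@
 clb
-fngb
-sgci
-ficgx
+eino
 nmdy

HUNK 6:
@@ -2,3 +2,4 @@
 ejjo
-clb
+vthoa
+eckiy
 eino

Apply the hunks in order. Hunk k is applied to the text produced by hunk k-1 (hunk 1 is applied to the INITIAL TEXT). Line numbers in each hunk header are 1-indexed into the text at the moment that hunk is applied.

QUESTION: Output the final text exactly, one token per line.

Hunk 1: at line 7 remove [gcu] add [cuwqm,nga] -> 12 lines: sie ejjo clb ipzz aeg trz kctc cuwqm nga ajgt vcur qvud
Hunk 2: at line 7 remove [nga,ajgt] add [xoov,rmm,wlxr] -> 13 lines: sie ejjo clb ipzz aeg trz kctc cuwqm xoov rmm wlxr vcur qvud
Hunk 3: at line 3 remove [aeg,trz,kctc] add [ficgx,nmdy,taonf] -> 13 lines: sie ejjo clb ipzz ficgx nmdy taonf cuwqm xoov rmm wlxr vcur qvud
Hunk 4: at line 2 remove [ipzz] add [fngb,sgci] -> 14 lines: sie ejjo clb fngb sgci ficgx nmdy taonf cuwqm xoov rmm wlxr vcur qvud
Hunk 5: at line 3 remove [fngb,sgci,ficgx] add [eino] -> 12 lines: sie ejjo clb eino nmdy taonf cuwqm xoov rmm wlxr vcur qvud
Hunk 6: at line 2 remove [clb] add [vthoa,eckiy] -> 13 lines: sie ejjo vthoa eckiy eino nmdy taonf cuwqm xoov rmm wlxr vcur qvud

Answer: sie
ejjo
vthoa
eckiy
eino
nmdy
taonf
cuwqm
xoov
rmm
wlxr
vcur
qvud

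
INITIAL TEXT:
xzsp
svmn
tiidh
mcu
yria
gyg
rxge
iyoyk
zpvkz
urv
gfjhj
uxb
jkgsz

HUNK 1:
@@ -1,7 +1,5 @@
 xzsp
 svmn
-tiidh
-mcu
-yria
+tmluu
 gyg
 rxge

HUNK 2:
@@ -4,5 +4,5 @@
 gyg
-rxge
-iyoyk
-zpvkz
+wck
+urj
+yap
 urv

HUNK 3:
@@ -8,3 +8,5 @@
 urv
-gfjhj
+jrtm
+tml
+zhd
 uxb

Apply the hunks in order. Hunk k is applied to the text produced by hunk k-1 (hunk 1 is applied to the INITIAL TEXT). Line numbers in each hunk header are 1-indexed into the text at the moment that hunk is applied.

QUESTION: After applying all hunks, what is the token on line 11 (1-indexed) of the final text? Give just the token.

Hunk 1: at line 1 remove [tiidh,mcu,yria] add [tmluu] -> 11 lines: xzsp svmn tmluu gyg rxge iyoyk zpvkz urv gfjhj uxb jkgsz
Hunk 2: at line 4 remove [rxge,iyoyk,zpvkz] add [wck,urj,yap] -> 11 lines: xzsp svmn tmluu gyg wck urj yap urv gfjhj uxb jkgsz
Hunk 3: at line 8 remove [gfjhj] add [jrtm,tml,zhd] -> 13 lines: xzsp svmn tmluu gyg wck urj yap urv jrtm tml zhd uxb jkgsz
Final line 11: zhd

Answer: zhd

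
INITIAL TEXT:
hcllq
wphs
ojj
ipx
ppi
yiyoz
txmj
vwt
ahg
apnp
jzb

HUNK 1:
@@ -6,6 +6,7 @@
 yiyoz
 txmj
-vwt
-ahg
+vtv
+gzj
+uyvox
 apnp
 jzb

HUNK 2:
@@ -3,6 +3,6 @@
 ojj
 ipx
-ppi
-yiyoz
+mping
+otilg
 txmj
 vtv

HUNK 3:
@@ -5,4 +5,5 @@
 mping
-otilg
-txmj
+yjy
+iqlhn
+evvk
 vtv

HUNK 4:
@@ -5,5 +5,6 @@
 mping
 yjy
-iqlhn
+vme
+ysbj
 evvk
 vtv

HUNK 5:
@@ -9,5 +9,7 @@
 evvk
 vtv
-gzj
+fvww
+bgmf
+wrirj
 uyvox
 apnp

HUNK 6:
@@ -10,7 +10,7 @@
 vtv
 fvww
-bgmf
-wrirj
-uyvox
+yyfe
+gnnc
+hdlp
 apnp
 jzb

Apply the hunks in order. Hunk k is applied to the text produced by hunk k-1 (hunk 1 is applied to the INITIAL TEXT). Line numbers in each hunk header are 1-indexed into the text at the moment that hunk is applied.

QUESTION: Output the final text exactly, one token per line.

Hunk 1: at line 6 remove [vwt,ahg] add [vtv,gzj,uyvox] -> 12 lines: hcllq wphs ojj ipx ppi yiyoz txmj vtv gzj uyvox apnp jzb
Hunk 2: at line 3 remove [ppi,yiyoz] add [mping,otilg] -> 12 lines: hcllq wphs ojj ipx mping otilg txmj vtv gzj uyvox apnp jzb
Hunk 3: at line 5 remove [otilg,txmj] add [yjy,iqlhn,evvk] -> 13 lines: hcllq wphs ojj ipx mping yjy iqlhn evvk vtv gzj uyvox apnp jzb
Hunk 4: at line 5 remove [iqlhn] add [vme,ysbj] -> 14 lines: hcllq wphs ojj ipx mping yjy vme ysbj evvk vtv gzj uyvox apnp jzb
Hunk 5: at line 9 remove [gzj] add [fvww,bgmf,wrirj] -> 16 lines: hcllq wphs ojj ipx mping yjy vme ysbj evvk vtv fvww bgmf wrirj uyvox apnp jzb
Hunk 6: at line 10 remove [bgmf,wrirj,uyvox] add [yyfe,gnnc,hdlp] -> 16 lines: hcllq wphs ojj ipx mping yjy vme ysbj evvk vtv fvww yyfe gnnc hdlp apnp jzb

Answer: hcllq
wphs
ojj
ipx
mping
yjy
vme
ysbj
evvk
vtv
fvww
yyfe
gnnc
hdlp
apnp
jzb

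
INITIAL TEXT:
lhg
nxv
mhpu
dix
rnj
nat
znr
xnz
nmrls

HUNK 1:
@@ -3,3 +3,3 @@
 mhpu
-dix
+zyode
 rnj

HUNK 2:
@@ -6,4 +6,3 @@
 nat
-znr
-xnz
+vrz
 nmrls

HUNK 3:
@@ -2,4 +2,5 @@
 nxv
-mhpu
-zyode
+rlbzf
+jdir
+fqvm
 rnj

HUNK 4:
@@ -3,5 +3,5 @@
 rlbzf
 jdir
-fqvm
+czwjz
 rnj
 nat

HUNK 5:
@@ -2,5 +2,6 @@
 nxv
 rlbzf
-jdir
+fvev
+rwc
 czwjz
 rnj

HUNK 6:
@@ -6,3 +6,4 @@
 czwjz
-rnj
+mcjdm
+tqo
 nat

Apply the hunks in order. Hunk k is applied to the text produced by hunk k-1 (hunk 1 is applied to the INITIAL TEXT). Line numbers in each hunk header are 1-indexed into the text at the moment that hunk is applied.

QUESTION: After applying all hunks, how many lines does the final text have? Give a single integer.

Hunk 1: at line 3 remove [dix] add [zyode] -> 9 lines: lhg nxv mhpu zyode rnj nat znr xnz nmrls
Hunk 2: at line 6 remove [znr,xnz] add [vrz] -> 8 lines: lhg nxv mhpu zyode rnj nat vrz nmrls
Hunk 3: at line 2 remove [mhpu,zyode] add [rlbzf,jdir,fqvm] -> 9 lines: lhg nxv rlbzf jdir fqvm rnj nat vrz nmrls
Hunk 4: at line 3 remove [fqvm] add [czwjz] -> 9 lines: lhg nxv rlbzf jdir czwjz rnj nat vrz nmrls
Hunk 5: at line 2 remove [jdir] add [fvev,rwc] -> 10 lines: lhg nxv rlbzf fvev rwc czwjz rnj nat vrz nmrls
Hunk 6: at line 6 remove [rnj] add [mcjdm,tqo] -> 11 lines: lhg nxv rlbzf fvev rwc czwjz mcjdm tqo nat vrz nmrls
Final line count: 11

Answer: 11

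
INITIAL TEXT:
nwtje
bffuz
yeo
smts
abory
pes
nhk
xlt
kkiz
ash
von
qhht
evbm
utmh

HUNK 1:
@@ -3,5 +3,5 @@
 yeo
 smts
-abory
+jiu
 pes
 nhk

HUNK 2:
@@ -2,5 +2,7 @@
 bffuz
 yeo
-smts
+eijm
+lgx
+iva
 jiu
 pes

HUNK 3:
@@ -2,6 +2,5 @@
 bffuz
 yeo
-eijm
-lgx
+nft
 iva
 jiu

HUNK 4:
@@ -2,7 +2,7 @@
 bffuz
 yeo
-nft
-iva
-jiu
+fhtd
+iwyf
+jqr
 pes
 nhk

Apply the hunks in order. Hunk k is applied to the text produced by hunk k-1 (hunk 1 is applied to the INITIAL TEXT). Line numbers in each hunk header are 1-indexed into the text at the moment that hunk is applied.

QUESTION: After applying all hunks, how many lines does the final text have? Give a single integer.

Hunk 1: at line 3 remove [abory] add [jiu] -> 14 lines: nwtje bffuz yeo smts jiu pes nhk xlt kkiz ash von qhht evbm utmh
Hunk 2: at line 2 remove [smts] add [eijm,lgx,iva] -> 16 lines: nwtje bffuz yeo eijm lgx iva jiu pes nhk xlt kkiz ash von qhht evbm utmh
Hunk 3: at line 2 remove [eijm,lgx] add [nft] -> 15 lines: nwtje bffuz yeo nft iva jiu pes nhk xlt kkiz ash von qhht evbm utmh
Hunk 4: at line 2 remove [nft,iva,jiu] add [fhtd,iwyf,jqr] -> 15 lines: nwtje bffuz yeo fhtd iwyf jqr pes nhk xlt kkiz ash von qhht evbm utmh
Final line count: 15

Answer: 15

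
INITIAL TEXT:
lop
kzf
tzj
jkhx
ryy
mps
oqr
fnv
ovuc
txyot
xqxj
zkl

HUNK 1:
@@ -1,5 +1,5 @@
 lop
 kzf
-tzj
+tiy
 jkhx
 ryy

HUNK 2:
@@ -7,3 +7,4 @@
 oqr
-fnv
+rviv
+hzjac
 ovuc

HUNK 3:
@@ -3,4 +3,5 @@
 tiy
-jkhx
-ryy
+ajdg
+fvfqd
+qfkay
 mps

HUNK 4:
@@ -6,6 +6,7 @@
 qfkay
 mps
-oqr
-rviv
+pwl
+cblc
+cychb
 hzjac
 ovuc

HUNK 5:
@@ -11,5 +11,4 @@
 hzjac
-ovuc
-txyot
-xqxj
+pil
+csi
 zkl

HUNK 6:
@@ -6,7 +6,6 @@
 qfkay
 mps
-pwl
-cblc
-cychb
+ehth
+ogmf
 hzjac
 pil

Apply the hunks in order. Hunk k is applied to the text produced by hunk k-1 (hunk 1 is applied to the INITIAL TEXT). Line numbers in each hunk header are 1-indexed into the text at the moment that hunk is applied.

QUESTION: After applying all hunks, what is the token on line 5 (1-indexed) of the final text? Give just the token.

Answer: fvfqd

Derivation:
Hunk 1: at line 1 remove [tzj] add [tiy] -> 12 lines: lop kzf tiy jkhx ryy mps oqr fnv ovuc txyot xqxj zkl
Hunk 2: at line 7 remove [fnv] add [rviv,hzjac] -> 13 lines: lop kzf tiy jkhx ryy mps oqr rviv hzjac ovuc txyot xqxj zkl
Hunk 3: at line 3 remove [jkhx,ryy] add [ajdg,fvfqd,qfkay] -> 14 lines: lop kzf tiy ajdg fvfqd qfkay mps oqr rviv hzjac ovuc txyot xqxj zkl
Hunk 4: at line 6 remove [oqr,rviv] add [pwl,cblc,cychb] -> 15 lines: lop kzf tiy ajdg fvfqd qfkay mps pwl cblc cychb hzjac ovuc txyot xqxj zkl
Hunk 5: at line 11 remove [ovuc,txyot,xqxj] add [pil,csi] -> 14 lines: lop kzf tiy ajdg fvfqd qfkay mps pwl cblc cychb hzjac pil csi zkl
Hunk 6: at line 6 remove [pwl,cblc,cychb] add [ehth,ogmf] -> 13 lines: lop kzf tiy ajdg fvfqd qfkay mps ehth ogmf hzjac pil csi zkl
Final line 5: fvfqd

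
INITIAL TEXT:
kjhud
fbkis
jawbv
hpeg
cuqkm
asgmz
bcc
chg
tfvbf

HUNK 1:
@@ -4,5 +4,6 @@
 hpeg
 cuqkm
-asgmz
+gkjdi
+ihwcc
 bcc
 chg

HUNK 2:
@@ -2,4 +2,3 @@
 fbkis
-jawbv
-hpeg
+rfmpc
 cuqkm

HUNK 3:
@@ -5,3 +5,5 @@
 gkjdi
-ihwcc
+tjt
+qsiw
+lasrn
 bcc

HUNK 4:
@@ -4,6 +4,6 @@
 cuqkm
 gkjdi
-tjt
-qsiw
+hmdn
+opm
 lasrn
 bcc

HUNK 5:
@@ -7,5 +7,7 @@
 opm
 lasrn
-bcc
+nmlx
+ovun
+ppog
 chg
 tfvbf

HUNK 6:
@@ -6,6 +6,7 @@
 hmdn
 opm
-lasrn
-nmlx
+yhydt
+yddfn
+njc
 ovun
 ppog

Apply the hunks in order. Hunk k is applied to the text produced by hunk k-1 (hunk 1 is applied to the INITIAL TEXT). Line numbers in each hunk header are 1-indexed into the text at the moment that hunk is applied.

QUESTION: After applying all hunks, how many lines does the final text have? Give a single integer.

Answer: 14

Derivation:
Hunk 1: at line 4 remove [asgmz] add [gkjdi,ihwcc] -> 10 lines: kjhud fbkis jawbv hpeg cuqkm gkjdi ihwcc bcc chg tfvbf
Hunk 2: at line 2 remove [jawbv,hpeg] add [rfmpc] -> 9 lines: kjhud fbkis rfmpc cuqkm gkjdi ihwcc bcc chg tfvbf
Hunk 3: at line 5 remove [ihwcc] add [tjt,qsiw,lasrn] -> 11 lines: kjhud fbkis rfmpc cuqkm gkjdi tjt qsiw lasrn bcc chg tfvbf
Hunk 4: at line 4 remove [tjt,qsiw] add [hmdn,opm] -> 11 lines: kjhud fbkis rfmpc cuqkm gkjdi hmdn opm lasrn bcc chg tfvbf
Hunk 5: at line 7 remove [bcc] add [nmlx,ovun,ppog] -> 13 lines: kjhud fbkis rfmpc cuqkm gkjdi hmdn opm lasrn nmlx ovun ppog chg tfvbf
Hunk 6: at line 6 remove [lasrn,nmlx] add [yhydt,yddfn,njc] -> 14 lines: kjhud fbkis rfmpc cuqkm gkjdi hmdn opm yhydt yddfn njc ovun ppog chg tfvbf
Final line count: 14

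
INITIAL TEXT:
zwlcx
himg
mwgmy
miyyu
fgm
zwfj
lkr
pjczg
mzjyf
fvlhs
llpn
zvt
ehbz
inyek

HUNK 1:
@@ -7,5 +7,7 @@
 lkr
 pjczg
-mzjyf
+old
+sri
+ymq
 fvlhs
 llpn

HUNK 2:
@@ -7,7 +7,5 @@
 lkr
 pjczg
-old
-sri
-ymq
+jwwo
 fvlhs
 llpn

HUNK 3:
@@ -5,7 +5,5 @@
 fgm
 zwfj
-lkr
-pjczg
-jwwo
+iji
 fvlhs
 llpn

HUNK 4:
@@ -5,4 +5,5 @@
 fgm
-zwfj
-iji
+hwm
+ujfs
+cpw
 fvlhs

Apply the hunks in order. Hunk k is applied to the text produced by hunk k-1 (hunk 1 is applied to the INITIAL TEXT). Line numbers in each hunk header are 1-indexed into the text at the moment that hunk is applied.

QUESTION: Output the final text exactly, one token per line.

Hunk 1: at line 7 remove [mzjyf] add [old,sri,ymq] -> 16 lines: zwlcx himg mwgmy miyyu fgm zwfj lkr pjczg old sri ymq fvlhs llpn zvt ehbz inyek
Hunk 2: at line 7 remove [old,sri,ymq] add [jwwo] -> 14 lines: zwlcx himg mwgmy miyyu fgm zwfj lkr pjczg jwwo fvlhs llpn zvt ehbz inyek
Hunk 3: at line 5 remove [lkr,pjczg,jwwo] add [iji] -> 12 lines: zwlcx himg mwgmy miyyu fgm zwfj iji fvlhs llpn zvt ehbz inyek
Hunk 4: at line 5 remove [zwfj,iji] add [hwm,ujfs,cpw] -> 13 lines: zwlcx himg mwgmy miyyu fgm hwm ujfs cpw fvlhs llpn zvt ehbz inyek

Answer: zwlcx
himg
mwgmy
miyyu
fgm
hwm
ujfs
cpw
fvlhs
llpn
zvt
ehbz
inyek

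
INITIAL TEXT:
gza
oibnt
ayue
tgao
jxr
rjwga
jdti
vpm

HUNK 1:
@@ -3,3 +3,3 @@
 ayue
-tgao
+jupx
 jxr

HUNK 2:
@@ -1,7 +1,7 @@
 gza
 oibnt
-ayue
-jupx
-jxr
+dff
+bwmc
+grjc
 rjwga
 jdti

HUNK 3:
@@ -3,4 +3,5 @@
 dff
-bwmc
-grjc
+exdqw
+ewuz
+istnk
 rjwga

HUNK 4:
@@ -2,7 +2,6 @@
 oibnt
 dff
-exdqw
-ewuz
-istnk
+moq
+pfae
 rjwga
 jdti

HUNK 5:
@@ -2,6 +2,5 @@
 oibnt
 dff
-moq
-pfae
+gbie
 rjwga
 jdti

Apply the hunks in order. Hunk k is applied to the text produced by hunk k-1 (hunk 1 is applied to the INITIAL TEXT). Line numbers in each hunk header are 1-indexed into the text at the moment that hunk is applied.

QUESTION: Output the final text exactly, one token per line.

Hunk 1: at line 3 remove [tgao] add [jupx] -> 8 lines: gza oibnt ayue jupx jxr rjwga jdti vpm
Hunk 2: at line 1 remove [ayue,jupx,jxr] add [dff,bwmc,grjc] -> 8 lines: gza oibnt dff bwmc grjc rjwga jdti vpm
Hunk 3: at line 3 remove [bwmc,grjc] add [exdqw,ewuz,istnk] -> 9 lines: gza oibnt dff exdqw ewuz istnk rjwga jdti vpm
Hunk 4: at line 2 remove [exdqw,ewuz,istnk] add [moq,pfae] -> 8 lines: gza oibnt dff moq pfae rjwga jdti vpm
Hunk 5: at line 2 remove [moq,pfae] add [gbie] -> 7 lines: gza oibnt dff gbie rjwga jdti vpm

Answer: gza
oibnt
dff
gbie
rjwga
jdti
vpm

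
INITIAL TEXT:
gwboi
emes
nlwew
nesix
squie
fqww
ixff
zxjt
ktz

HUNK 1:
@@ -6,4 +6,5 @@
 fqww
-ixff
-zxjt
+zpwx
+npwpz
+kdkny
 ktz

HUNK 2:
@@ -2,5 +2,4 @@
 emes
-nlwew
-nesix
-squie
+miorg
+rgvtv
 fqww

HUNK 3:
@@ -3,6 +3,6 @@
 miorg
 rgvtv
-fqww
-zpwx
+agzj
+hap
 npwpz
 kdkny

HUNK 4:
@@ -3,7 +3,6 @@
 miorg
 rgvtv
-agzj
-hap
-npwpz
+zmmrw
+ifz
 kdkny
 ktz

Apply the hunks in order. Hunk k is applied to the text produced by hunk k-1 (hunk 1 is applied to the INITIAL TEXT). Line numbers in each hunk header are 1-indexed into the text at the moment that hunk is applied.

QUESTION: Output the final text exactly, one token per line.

Hunk 1: at line 6 remove [ixff,zxjt] add [zpwx,npwpz,kdkny] -> 10 lines: gwboi emes nlwew nesix squie fqww zpwx npwpz kdkny ktz
Hunk 2: at line 2 remove [nlwew,nesix,squie] add [miorg,rgvtv] -> 9 lines: gwboi emes miorg rgvtv fqww zpwx npwpz kdkny ktz
Hunk 3: at line 3 remove [fqww,zpwx] add [agzj,hap] -> 9 lines: gwboi emes miorg rgvtv agzj hap npwpz kdkny ktz
Hunk 4: at line 3 remove [agzj,hap,npwpz] add [zmmrw,ifz] -> 8 lines: gwboi emes miorg rgvtv zmmrw ifz kdkny ktz

Answer: gwboi
emes
miorg
rgvtv
zmmrw
ifz
kdkny
ktz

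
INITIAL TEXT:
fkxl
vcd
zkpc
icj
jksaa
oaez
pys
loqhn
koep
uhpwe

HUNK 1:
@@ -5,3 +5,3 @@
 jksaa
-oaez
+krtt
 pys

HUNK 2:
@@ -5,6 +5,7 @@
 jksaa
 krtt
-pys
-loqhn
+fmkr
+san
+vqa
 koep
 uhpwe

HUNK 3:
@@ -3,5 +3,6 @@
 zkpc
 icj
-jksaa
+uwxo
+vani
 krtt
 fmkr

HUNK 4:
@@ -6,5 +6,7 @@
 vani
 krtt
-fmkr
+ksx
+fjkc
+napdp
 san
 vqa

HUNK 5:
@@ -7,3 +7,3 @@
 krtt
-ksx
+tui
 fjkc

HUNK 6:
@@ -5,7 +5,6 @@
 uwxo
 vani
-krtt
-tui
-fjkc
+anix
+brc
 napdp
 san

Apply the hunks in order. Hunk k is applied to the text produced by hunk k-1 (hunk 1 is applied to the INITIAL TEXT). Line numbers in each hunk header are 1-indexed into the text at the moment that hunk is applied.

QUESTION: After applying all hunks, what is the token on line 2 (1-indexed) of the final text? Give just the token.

Answer: vcd

Derivation:
Hunk 1: at line 5 remove [oaez] add [krtt] -> 10 lines: fkxl vcd zkpc icj jksaa krtt pys loqhn koep uhpwe
Hunk 2: at line 5 remove [pys,loqhn] add [fmkr,san,vqa] -> 11 lines: fkxl vcd zkpc icj jksaa krtt fmkr san vqa koep uhpwe
Hunk 3: at line 3 remove [jksaa] add [uwxo,vani] -> 12 lines: fkxl vcd zkpc icj uwxo vani krtt fmkr san vqa koep uhpwe
Hunk 4: at line 6 remove [fmkr] add [ksx,fjkc,napdp] -> 14 lines: fkxl vcd zkpc icj uwxo vani krtt ksx fjkc napdp san vqa koep uhpwe
Hunk 5: at line 7 remove [ksx] add [tui] -> 14 lines: fkxl vcd zkpc icj uwxo vani krtt tui fjkc napdp san vqa koep uhpwe
Hunk 6: at line 5 remove [krtt,tui,fjkc] add [anix,brc] -> 13 lines: fkxl vcd zkpc icj uwxo vani anix brc napdp san vqa koep uhpwe
Final line 2: vcd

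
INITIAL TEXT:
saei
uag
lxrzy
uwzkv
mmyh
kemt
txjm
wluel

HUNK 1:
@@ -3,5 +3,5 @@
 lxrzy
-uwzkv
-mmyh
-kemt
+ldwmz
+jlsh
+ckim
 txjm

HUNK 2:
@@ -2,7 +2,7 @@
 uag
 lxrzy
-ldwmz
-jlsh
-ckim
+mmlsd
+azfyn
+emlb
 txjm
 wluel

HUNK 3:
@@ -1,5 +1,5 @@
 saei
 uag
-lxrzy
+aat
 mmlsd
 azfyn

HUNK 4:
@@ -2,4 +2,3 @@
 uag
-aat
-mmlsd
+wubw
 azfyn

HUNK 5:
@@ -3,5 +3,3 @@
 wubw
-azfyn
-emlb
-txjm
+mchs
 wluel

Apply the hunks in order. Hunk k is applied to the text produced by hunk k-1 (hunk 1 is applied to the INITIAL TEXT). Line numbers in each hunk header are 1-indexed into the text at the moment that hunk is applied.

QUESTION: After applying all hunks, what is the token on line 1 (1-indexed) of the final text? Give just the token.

Answer: saei

Derivation:
Hunk 1: at line 3 remove [uwzkv,mmyh,kemt] add [ldwmz,jlsh,ckim] -> 8 lines: saei uag lxrzy ldwmz jlsh ckim txjm wluel
Hunk 2: at line 2 remove [ldwmz,jlsh,ckim] add [mmlsd,azfyn,emlb] -> 8 lines: saei uag lxrzy mmlsd azfyn emlb txjm wluel
Hunk 3: at line 1 remove [lxrzy] add [aat] -> 8 lines: saei uag aat mmlsd azfyn emlb txjm wluel
Hunk 4: at line 2 remove [aat,mmlsd] add [wubw] -> 7 lines: saei uag wubw azfyn emlb txjm wluel
Hunk 5: at line 3 remove [azfyn,emlb,txjm] add [mchs] -> 5 lines: saei uag wubw mchs wluel
Final line 1: saei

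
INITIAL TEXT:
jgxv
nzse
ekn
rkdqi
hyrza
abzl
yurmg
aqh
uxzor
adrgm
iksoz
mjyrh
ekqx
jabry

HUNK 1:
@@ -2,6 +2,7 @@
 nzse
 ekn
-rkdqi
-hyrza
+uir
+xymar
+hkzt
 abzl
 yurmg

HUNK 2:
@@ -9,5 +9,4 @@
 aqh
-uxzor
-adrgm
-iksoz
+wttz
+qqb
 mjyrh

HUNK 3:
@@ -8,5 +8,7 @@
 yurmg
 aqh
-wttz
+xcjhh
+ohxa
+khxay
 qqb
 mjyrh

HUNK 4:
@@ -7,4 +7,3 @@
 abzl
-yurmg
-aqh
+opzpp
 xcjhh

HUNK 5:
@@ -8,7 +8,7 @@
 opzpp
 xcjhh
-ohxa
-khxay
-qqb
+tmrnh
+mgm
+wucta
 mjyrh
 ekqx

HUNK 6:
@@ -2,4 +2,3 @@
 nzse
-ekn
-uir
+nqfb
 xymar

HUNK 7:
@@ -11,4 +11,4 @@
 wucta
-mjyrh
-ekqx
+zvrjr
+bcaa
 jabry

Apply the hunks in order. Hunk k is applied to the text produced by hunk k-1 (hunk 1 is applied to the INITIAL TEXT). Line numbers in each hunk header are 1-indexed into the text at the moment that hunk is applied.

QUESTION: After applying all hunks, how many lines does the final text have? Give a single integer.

Answer: 14

Derivation:
Hunk 1: at line 2 remove [rkdqi,hyrza] add [uir,xymar,hkzt] -> 15 lines: jgxv nzse ekn uir xymar hkzt abzl yurmg aqh uxzor adrgm iksoz mjyrh ekqx jabry
Hunk 2: at line 9 remove [uxzor,adrgm,iksoz] add [wttz,qqb] -> 14 lines: jgxv nzse ekn uir xymar hkzt abzl yurmg aqh wttz qqb mjyrh ekqx jabry
Hunk 3: at line 8 remove [wttz] add [xcjhh,ohxa,khxay] -> 16 lines: jgxv nzse ekn uir xymar hkzt abzl yurmg aqh xcjhh ohxa khxay qqb mjyrh ekqx jabry
Hunk 4: at line 7 remove [yurmg,aqh] add [opzpp] -> 15 lines: jgxv nzse ekn uir xymar hkzt abzl opzpp xcjhh ohxa khxay qqb mjyrh ekqx jabry
Hunk 5: at line 8 remove [ohxa,khxay,qqb] add [tmrnh,mgm,wucta] -> 15 lines: jgxv nzse ekn uir xymar hkzt abzl opzpp xcjhh tmrnh mgm wucta mjyrh ekqx jabry
Hunk 6: at line 2 remove [ekn,uir] add [nqfb] -> 14 lines: jgxv nzse nqfb xymar hkzt abzl opzpp xcjhh tmrnh mgm wucta mjyrh ekqx jabry
Hunk 7: at line 11 remove [mjyrh,ekqx] add [zvrjr,bcaa] -> 14 lines: jgxv nzse nqfb xymar hkzt abzl opzpp xcjhh tmrnh mgm wucta zvrjr bcaa jabry
Final line count: 14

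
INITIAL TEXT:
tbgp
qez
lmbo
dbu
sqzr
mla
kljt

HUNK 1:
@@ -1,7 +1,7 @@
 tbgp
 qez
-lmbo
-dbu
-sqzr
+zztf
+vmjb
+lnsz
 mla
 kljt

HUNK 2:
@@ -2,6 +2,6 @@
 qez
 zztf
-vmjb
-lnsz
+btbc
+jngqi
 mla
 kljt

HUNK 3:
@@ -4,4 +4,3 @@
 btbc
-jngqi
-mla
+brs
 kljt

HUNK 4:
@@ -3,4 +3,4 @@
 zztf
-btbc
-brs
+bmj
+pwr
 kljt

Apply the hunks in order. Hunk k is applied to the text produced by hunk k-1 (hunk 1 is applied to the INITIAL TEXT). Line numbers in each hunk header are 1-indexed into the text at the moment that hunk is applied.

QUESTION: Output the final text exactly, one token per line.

Hunk 1: at line 1 remove [lmbo,dbu,sqzr] add [zztf,vmjb,lnsz] -> 7 lines: tbgp qez zztf vmjb lnsz mla kljt
Hunk 2: at line 2 remove [vmjb,lnsz] add [btbc,jngqi] -> 7 lines: tbgp qez zztf btbc jngqi mla kljt
Hunk 3: at line 4 remove [jngqi,mla] add [brs] -> 6 lines: tbgp qez zztf btbc brs kljt
Hunk 4: at line 3 remove [btbc,brs] add [bmj,pwr] -> 6 lines: tbgp qez zztf bmj pwr kljt

Answer: tbgp
qez
zztf
bmj
pwr
kljt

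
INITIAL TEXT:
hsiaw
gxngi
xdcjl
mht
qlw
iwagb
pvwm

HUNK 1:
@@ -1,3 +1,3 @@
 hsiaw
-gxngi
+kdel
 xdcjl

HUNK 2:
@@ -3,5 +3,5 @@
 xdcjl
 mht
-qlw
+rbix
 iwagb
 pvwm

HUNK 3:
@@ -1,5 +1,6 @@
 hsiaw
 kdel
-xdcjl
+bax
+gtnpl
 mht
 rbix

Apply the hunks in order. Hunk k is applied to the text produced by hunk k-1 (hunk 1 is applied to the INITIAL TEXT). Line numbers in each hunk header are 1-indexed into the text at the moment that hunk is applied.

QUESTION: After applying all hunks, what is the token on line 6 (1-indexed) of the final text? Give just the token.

Answer: rbix

Derivation:
Hunk 1: at line 1 remove [gxngi] add [kdel] -> 7 lines: hsiaw kdel xdcjl mht qlw iwagb pvwm
Hunk 2: at line 3 remove [qlw] add [rbix] -> 7 lines: hsiaw kdel xdcjl mht rbix iwagb pvwm
Hunk 3: at line 1 remove [xdcjl] add [bax,gtnpl] -> 8 lines: hsiaw kdel bax gtnpl mht rbix iwagb pvwm
Final line 6: rbix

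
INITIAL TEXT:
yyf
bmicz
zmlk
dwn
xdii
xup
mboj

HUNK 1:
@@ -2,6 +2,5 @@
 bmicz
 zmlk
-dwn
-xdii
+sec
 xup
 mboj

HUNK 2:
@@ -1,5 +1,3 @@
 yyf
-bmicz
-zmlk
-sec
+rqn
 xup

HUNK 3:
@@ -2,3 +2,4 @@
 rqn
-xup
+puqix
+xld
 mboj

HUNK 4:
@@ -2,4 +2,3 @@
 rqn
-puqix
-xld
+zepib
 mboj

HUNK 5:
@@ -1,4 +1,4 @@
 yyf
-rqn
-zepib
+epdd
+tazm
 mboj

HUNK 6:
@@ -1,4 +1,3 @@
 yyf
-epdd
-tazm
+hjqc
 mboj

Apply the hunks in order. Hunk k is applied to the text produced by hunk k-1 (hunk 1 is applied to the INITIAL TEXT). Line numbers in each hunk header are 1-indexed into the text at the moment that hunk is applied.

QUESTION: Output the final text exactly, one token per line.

Answer: yyf
hjqc
mboj

Derivation:
Hunk 1: at line 2 remove [dwn,xdii] add [sec] -> 6 lines: yyf bmicz zmlk sec xup mboj
Hunk 2: at line 1 remove [bmicz,zmlk,sec] add [rqn] -> 4 lines: yyf rqn xup mboj
Hunk 3: at line 2 remove [xup] add [puqix,xld] -> 5 lines: yyf rqn puqix xld mboj
Hunk 4: at line 2 remove [puqix,xld] add [zepib] -> 4 lines: yyf rqn zepib mboj
Hunk 5: at line 1 remove [rqn,zepib] add [epdd,tazm] -> 4 lines: yyf epdd tazm mboj
Hunk 6: at line 1 remove [epdd,tazm] add [hjqc] -> 3 lines: yyf hjqc mboj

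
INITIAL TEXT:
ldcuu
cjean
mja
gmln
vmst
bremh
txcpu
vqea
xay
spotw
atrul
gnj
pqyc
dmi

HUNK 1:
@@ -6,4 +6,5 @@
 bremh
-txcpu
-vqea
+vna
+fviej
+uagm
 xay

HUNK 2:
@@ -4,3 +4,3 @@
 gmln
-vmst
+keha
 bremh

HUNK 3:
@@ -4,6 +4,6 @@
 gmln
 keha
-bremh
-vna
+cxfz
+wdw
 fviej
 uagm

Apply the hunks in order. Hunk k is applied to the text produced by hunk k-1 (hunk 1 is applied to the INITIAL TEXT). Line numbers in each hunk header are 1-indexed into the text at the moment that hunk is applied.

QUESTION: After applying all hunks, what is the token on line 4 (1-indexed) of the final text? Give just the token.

Answer: gmln

Derivation:
Hunk 1: at line 6 remove [txcpu,vqea] add [vna,fviej,uagm] -> 15 lines: ldcuu cjean mja gmln vmst bremh vna fviej uagm xay spotw atrul gnj pqyc dmi
Hunk 2: at line 4 remove [vmst] add [keha] -> 15 lines: ldcuu cjean mja gmln keha bremh vna fviej uagm xay spotw atrul gnj pqyc dmi
Hunk 3: at line 4 remove [bremh,vna] add [cxfz,wdw] -> 15 lines: ldcuu cjean mja gmln keha cxfz wdw fviej uagm xay spotw atrul gnj pqyc dmi
Final line 4: gmln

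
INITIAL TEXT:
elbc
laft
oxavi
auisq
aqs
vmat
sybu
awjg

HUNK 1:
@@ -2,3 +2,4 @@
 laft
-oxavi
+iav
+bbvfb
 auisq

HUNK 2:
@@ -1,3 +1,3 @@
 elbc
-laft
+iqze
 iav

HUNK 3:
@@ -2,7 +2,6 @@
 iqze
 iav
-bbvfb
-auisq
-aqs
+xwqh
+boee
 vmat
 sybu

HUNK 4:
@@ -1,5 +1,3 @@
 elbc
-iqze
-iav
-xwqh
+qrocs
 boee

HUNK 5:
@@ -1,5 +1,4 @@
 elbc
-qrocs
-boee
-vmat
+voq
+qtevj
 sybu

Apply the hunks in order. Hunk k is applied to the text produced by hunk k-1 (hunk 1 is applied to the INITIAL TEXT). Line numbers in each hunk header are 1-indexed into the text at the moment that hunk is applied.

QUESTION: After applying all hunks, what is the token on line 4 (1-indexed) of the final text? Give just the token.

Hunk 1: at line 2 remove [oxavi] add [iav,bbvfb] -> 9 lines: elbc laft iav bbvfb auisq aqs vmat sybu awjg
Hunk 2: at line 1 remove [laft] add [iqze] -> 9 lines: elbc iqze iav bbvfb auisq aqs vmat sybu awjg
Hunk 3: at line 2 remove [bbvfb,auisq,aqs] add [xwqh,boee] -> 8 lines: elbc iqze iav xwqh boee vmat sybu awjg
Hunk 4: at line 1 remove [iqze,iav,xwqh] add [qrocs] -> 6 lines: elbc qrocs boee vmat sybu awjg
Hunk 5: at line 1 remove [qrocs,boee,vmat] add [voq,qtevj] -> 5 lines: elbc voq qtevj sybu awjg
Final line 4: sybu

Answer: sybu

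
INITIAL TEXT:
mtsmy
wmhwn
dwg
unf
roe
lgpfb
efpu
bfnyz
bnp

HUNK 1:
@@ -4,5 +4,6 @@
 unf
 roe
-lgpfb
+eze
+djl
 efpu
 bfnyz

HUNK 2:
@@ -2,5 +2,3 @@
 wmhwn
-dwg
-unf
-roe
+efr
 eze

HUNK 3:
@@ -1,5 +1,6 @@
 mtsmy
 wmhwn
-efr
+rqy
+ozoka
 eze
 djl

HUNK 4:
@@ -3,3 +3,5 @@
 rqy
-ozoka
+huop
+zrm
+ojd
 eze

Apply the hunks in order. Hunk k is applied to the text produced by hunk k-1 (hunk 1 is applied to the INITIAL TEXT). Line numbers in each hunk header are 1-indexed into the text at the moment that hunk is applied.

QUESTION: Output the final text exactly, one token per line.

Answer: mtsmy
wmhwn
rqy
huop
zrm
ojd
eze
djl
efpu
bfnyz
bnp

Derivation:
Hunk 1: at line 4 remove [lgpfb] add [eze,djl] -> 10 lines: mtsmy wmhwn dwg unf roe eze djl efpu bfnyz bnp
Hunk 2: at line 2 remove [dwg,unf,roe] add [efr] -> 8 lines: mtsmy wmhwn efr eze djl efpu bfnyz bnp
Hunk 3: at line 1 remove [efr] add [rqy,ozoka] -> 9 lines: mtsmy wmhwn rqy ozoka eze djl efpu bfnyz bnp
Hunk 4: at line 3 remove [ozoka] add [huop,zrm,ojd] -> 11 lines: mtsmy wmhwn rqy huop zrm ojd eze djl efpu bfnyz bnp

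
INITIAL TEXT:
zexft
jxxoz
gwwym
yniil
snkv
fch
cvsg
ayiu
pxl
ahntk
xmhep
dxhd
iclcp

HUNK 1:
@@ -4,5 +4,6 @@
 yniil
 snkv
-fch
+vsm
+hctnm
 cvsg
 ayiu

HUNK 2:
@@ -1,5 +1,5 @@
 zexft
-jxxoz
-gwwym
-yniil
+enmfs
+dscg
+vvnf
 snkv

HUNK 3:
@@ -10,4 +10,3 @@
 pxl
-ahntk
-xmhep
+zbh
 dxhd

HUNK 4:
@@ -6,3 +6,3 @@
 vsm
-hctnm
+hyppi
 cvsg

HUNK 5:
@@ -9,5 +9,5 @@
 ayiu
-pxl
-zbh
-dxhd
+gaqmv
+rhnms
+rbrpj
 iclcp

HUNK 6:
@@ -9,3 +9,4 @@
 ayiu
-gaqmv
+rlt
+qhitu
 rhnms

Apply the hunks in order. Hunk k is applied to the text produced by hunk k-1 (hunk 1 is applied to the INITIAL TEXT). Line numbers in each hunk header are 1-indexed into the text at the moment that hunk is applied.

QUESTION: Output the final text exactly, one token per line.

Hunk 1: at line 4 remove [fch] add [vsm,hctnm] -> 14 lines: zexft jxxoz gwwym yniil snkv vsm hctnm cvsg ayiu pxl ahntk xmhep dxhd iclcp
Hunk 2: at line 1 remove [jxxoz,gwwym,yniil] add [enmfs,dscg,vvnf] -> 14 lines: zexft enmfs dscg vvnf snkv vsm hctnm cvsg ayiu pxl ahntk xmhep dxhd iclcp
Hunk 3: at line 10 remove [ahntk,xmhep] add [zbh] -> 13 lines: zexft enmfs dscg vvnf snkv vsm hctnm cvsg ayiu pxl zbh dxhd iclcp
Hunk 4: at line 6 remove [hctnm] add [hyppi] -> 13 lines: zexft enmfs dscg vvnf snkv vsm hyppi cvsg ayiu pxl zbh dxhd iclcp
Hunk 5: at line 9 remove [pxl,zbh,dxhd] add [gaqmv,rhnms,rbrpj] -> 13 lines: zexft enmfs dscg vvnf snkv vsm hyppi cvsg ayiu gaqmv rhnms rbrpj iclcp
Hunk 6: at line 9 remove [gaqmv] add [rlt,qhitu] -> 14 lines: zexft enmfs dscg vvnf snkv vsm hyppi cvsg ayiu rlt qhitu rhnms rbrpj iclcp

Answer: zexft
enmfs
dscg
vvnf
snkv
vsm
hyppi
cvsg
ayiu
rlt
qhitu
rhnms
rbrpj
iclcp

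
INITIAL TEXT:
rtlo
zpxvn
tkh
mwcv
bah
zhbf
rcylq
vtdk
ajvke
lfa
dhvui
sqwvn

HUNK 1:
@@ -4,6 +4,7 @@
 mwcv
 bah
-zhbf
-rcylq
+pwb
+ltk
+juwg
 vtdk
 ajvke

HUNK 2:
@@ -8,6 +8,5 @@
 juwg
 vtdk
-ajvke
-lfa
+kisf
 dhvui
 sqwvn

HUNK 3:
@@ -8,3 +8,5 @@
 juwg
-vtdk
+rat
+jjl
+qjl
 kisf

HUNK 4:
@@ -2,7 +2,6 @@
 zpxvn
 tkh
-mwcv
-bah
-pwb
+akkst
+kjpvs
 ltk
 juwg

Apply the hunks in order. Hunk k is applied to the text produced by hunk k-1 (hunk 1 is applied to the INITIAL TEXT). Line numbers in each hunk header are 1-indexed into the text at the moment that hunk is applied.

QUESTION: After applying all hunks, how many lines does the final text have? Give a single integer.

Answer: 13

Derivation:
Hunk 1: at line 4 remove [zhbf,rcylq] add [pwb,ltk,juwg] -> 13 lines: rtlo zpxvn tkh mwcv bah pwb ltk juwg vtdk ajvke lfa dhvui sqwvn
Hunk 2: at line 8 remove [ajvke,lfa] add [kisf] -> 12 lines: rtlo zpxvn tkh mwcv bah pwb ltk juwg vtdk kisf dhvui sqwvn
Hunk 3: at line 8 remove [vtdk] add [rat,jjl,qjl] -> 14 lines: rtlo zpxvn tkh mwcv bah pwb ltk juwg rat jjl qjl kisf dhvui sqwvn
Hunk 4: at line 2 remove [mwcv,bah,pwb] add [akkst,kjpvs] -> 13 lines: rtlo zpxvn tkh akkst kjpvs ltk juwg rat jjl qjl kisf dhvui sqwvn
Final line count: 13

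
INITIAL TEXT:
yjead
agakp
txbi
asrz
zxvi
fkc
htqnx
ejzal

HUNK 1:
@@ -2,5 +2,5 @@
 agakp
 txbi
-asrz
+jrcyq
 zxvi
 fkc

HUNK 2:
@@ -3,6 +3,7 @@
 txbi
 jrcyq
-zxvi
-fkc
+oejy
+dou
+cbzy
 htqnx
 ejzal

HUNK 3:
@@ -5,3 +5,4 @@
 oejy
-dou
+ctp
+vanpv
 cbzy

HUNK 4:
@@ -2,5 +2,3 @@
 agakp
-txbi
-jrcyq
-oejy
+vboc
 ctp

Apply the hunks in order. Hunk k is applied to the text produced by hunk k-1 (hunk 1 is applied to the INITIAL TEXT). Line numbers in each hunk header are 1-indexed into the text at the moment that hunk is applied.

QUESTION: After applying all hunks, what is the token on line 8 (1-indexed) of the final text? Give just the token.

Answer: ejzal

Derivation:
Hunk 1: at line 2 remove [asrz] add [jrcyq] -> 8 lines: yjead agakp txbi jrcyq zxvi fkc htqnx ejzal
Hunk 2: at line 3 remove [zxvi,fkc] add [oejy,dou,cbzy] -> 9 lines: yjead agakp txbi jrcyq oejy dou cbzy htqnx ejzal
Hunk 3: at line 5 remove [dou] add [ctp,vanpv] -> 10 lines: yjead agakp txbi jrcyq oejy ctp vanpv cbzy htqnx ejzal
Hunk 4: at line 2 remove [txbi,jrcyq,oejy] add [vboc] -> 8 lines: yjead agakp vboc ctp vanpv cbzy htqnx ejzal
Final line 8: ejzal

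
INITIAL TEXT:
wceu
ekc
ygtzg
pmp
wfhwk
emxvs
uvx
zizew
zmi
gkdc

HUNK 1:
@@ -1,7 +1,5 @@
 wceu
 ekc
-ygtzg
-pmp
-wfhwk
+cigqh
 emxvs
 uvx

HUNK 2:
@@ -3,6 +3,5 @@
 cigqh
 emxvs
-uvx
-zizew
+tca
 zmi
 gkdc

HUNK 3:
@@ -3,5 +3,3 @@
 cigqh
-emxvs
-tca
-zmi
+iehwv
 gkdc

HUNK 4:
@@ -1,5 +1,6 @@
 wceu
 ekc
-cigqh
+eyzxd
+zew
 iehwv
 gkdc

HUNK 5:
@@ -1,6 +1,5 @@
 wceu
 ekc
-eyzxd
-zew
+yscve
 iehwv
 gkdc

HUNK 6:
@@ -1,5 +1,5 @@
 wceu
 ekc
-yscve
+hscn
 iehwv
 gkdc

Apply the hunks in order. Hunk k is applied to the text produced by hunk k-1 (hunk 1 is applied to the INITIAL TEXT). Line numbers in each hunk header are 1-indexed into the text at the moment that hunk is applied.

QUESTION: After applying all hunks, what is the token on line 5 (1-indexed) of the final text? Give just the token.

Answer: gkdc

Derivation:
Hunk 1: at line 1 remove [ygtzg,pmp,wfhwk] add [cigqh] -> 8 lines: wceu ekc cigqh emxvs uvx zizew zmi gkdc
Hunk 2: at line 3 remove [uvx,zizew] add [tca] -> 7 lines: wceu ekc cigqh emxvs tca zmi gkdc
Hunk 3: at line 3 remove [emxvs,tca,zmi] add [iehwv] -> 5 lines: wceu ekc cigqh iehwv gkdc
Hunk 4: at line 1 remove [cigqh] add [eyzxd,zew] -> 6 lines: wceu ekc eyzxd zew iehwv gkdc
Hunk 5: at line 1 remove [eyzxd,zew] add [yscve] -> 5 lines: wceu ekc yscve iehwv gkdc
Hunk 6: at line 1 remove [yscve] add [hscn] -> 5 lines: wceu ekc hscn iehwv gkdc
Final line 5: gkdc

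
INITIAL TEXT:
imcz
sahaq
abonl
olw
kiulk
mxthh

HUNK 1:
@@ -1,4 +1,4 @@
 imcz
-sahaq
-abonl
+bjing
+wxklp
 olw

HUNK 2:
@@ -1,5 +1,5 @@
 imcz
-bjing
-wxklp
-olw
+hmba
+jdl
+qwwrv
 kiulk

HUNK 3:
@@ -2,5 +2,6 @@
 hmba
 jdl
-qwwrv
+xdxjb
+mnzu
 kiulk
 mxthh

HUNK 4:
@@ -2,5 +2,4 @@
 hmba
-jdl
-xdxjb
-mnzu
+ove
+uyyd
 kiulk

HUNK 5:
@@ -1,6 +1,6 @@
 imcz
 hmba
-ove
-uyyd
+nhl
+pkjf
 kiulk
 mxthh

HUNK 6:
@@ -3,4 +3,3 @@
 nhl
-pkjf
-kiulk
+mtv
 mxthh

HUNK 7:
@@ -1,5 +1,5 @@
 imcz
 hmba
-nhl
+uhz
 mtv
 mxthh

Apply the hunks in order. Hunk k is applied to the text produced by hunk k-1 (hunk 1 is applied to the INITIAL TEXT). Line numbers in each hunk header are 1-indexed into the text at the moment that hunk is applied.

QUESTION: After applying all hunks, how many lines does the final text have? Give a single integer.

Answer: 5

Derivation:
Hunk 1: at line 1 remove [sahaq,abonl] add [bjing,wxklp] -> 6 lines: imcz bjing wxklp olw kiulk mxthh
Hunk 2: at line 1 remove [bjing,wxklp,olw] add [hmba,jdl,qwwrv] -> 6 lines: imcz hmba jdl qwwrv kiulk mxthh
Hunk 3: at line 2 remove [qwwrv] add [xdxjb,mnzu] -> 7 lines: imcz hmba jdl xdxjb mnzu kiulk mxthh
Hunk 4: at line 2 remove [jdl,xdxjb,mnzu] add [ove,uyyd] -> 6 lines: imcz hmba ove uyyd kiulk mxthh
Hunk 5: at line 1 remove [ove,uyyd] add [nhl,pkjf] -> 6 lines: imcz hmba nhl pkjf kiulk mxthh
Hunk 6: at line 3 remove [pkjf,kiulk] add [mtv] -> 5 lines: imcz hmba nhl mtv mxthh
Hunk 7: at line 1 remove [nhl] add [uhz] -> 5 lines: imcz hmba uhz mtv mxthh
Final line count: 5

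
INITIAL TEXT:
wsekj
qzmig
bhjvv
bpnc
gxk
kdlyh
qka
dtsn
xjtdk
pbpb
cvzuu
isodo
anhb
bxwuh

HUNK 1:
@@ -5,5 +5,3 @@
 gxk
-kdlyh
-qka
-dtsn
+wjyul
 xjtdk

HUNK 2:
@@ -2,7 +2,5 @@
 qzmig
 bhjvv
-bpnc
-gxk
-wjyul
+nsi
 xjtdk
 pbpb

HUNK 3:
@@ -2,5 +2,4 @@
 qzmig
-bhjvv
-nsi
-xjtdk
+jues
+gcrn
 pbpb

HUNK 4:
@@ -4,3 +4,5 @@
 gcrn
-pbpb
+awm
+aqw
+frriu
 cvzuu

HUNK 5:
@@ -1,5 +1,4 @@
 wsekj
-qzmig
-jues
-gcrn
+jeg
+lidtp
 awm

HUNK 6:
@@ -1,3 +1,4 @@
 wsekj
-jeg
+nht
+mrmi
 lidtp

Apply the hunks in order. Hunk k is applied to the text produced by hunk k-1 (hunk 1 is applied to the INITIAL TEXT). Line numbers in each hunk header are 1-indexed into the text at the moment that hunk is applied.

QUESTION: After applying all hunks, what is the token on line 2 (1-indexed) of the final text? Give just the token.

Answer: nht

Derivation:
Hunk 1: at line 5 remove [kdlyh,qka,dtsn] add [wjyul] -> 12 lines: wsekj qzmig bhjvv bpnc gxk wjyul xjtdk pbpb cvzuu isodo anhb bxwuh
Hunk 2: at line 2 remove [bpnc,gxk,wjyul] add [nsi] -> 10 lines: wsekj qzmig bhjvv nsi xjtdk pbpb cvzuu isodo anhb bxwuh
Hunk 3: at line 2 remove [bhjvv,nsi,xjtdk] add [jues,gcrn] -> 9 lines: wsekj qzmig jues gcrn pbpb cvzuu isodo anhb bxwuh
Hunk 4: at line 4 remove [pbpb] add [awm,aqw,frriu] -> 11 lines: wsekj qzmig jues gcrn awm aqw frriu cvzuu isodo anhb bxwuh
Hunk 5: at line 1 remove [qzmig,jues,gcrn] add [jeg,lidtp] -> 10 lines: wsekj jeg lidtp awm aqw frriu cvzuu isodo anhb bxwuh
Hunk 6: at line 1 remove [jeg] add [nht,mrmi] -> 11 lines: wsekj nht mrmi lidtp awm aqw frriu cvzuu isodo anhb bxwuh
Final line 2: nht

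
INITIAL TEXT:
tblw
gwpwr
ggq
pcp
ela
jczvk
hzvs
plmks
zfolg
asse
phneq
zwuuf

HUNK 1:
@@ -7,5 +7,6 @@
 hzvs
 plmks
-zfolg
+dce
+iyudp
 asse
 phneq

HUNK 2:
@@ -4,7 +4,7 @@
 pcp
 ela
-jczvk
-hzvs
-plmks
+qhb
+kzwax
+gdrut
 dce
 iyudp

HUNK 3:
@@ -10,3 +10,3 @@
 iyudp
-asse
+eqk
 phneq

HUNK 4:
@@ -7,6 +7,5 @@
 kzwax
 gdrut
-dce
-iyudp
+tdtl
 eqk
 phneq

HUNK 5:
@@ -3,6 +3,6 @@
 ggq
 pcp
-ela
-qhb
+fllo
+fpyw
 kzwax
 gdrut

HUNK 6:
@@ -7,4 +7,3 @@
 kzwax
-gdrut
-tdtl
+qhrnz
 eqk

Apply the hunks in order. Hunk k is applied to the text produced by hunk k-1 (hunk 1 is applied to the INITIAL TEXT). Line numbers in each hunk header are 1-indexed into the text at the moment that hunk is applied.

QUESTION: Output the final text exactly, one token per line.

Hunk 1: at line 7 remove [zfolg] add [dce,iyudp] -> 13 lines: tblw gwpwr ggq pcp ela jczvk hzvs plmks dce iyudp asse phneq zwuuf
Hunk 2: at line 4 remove [jczvk,hzvs,plmks] add [qhb,kzwax,gdrut] -> 13 lines: tblw gwpwr ggq pcp ela qhb kzwax gdrut dce iyudp asse phneq zwuuf
Hunk 3: at line 10 remove [asse] add [eqk] -> 13 lines: tblw gwpwr ggq pcp ela qhb kzwax gdrut dce iyudp eqk phneq zwuuf
Hunk 4: at line 7 remove [dce,iyudp] add [tdtl] -> 12 lines: tblw gwpwr ggq pcp ela qhb kzwax gdrut tdtl eqk phneq zwuuf
Hunk 5: at line 3 remove [ela,qhb] add [fllo,fpyw] -> 12 lines: tblw gwpwr ggq pcp fllo fpyw kzwax gdrut tdtl eqk phneq zwuuf
Hunk 6: at line 7 remove [gdrut,tdtl] add [qhrnz] -> 11 lines: tblw gwpwr ggq pcp fllo fpyw kzwax qhrnz eqk phneq zwuuf

Answer: tblw
gwpwr
ggq
pcp
fllo
fpyw
kzwax
qhrnz
eqk
phneq
zwuuf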